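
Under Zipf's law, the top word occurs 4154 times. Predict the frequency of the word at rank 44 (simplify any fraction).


Zipf's law: freq(rank) = f1 / rank
f1 = 4154, rank = 44
freq = 4154 / 44
GCD(4154, 44) = 2
Simplified: 2077/22

2077/22


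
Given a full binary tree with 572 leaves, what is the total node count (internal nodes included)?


Leaf nodes (terminals): 572
Internal nodes = n - 1 = 572 - 1 = 571
Total = leaves + internal = 572 + 571 = 1143

1143


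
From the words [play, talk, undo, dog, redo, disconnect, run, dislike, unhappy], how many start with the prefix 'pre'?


Checking each word for prefix 'pre':
  'play' -> no (count: 0)
  'talk' -> no (count: 0)
  'undo' -> no (count: 0)
  'dog' -> no (count: 0)
  'redo' -> no (count: 0)
  'disconnect' -> no (count: 0)
  'run' -> no (count: 0)
  'dislike' -> no (count: 0)
  'unhappy' -> no (count: 0)
Total with prefix 'pre': 0

0


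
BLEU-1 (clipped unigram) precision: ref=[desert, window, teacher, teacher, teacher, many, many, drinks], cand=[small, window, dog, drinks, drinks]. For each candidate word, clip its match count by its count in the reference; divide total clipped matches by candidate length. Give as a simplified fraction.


Reference word counts: {'desert': 1, 'drinks': 1, 'many': 2, 'teacher': 3, 'window': 1}
Checking each candidate word (with clipping):
  'small' -> not in reference -> no match (matches: 0)
  'window' -> in reference (ref count 1, used 1/1) -> match (matches: 1)
  'dog' -> not in reference -> no match (matches: 1)
  'drinks' -> in reference (ref count 1, used 1/1) -> match (matches: 2)
  'drinks' -> ref count 1 already used up (1/1) -> clipped, no match (matches: 2)
Clipped matches: 2, Candidate length: 5
Precision = 2/5

2/5


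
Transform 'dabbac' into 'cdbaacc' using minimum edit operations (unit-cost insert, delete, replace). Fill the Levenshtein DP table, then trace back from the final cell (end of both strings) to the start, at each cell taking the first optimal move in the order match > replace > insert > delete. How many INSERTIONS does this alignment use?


Edit distance = 4. Backtracking from cell (6, 7) with preference match > replace > insert > delete,
then listing the resulting alignment 'dabbac' -> 'cdbaacc' left to right:
  Step 1: replace d->c
  Step 2: replace a->d
  Step 3: keep 'b'
  Step 4: replace b->a
  Step 5: keep 'a'
  Step 6: insert 'c' [insertion #1]
  Step 7: keep 'c'
Total insertions: 1

1


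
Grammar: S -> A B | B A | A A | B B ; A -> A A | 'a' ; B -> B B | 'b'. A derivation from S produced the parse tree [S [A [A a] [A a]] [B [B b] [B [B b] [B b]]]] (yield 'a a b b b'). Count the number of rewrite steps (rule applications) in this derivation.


Every bracketed nonterminal node [X ...] in the tree is produced by exactly one rule application.
Reading the tree off as a leftmost derivation:
  Step 1: S  =>  A B   (applied S -> A B)
  Step 2: A B  =>  A A B   (applied A -> A A)
  Step 3: A A B  =>  a A B   (applied A -> a)
  Step 4: a A B  =>  a a B   (applied A -> a)
  Step 5: a a B  =>  a a B B   (applied B -> B B)
  Step 6: a a B B  =>  a a b B   (applied B -> b)
  Step 7: a a b B  =>  a a b B B   (applied B -> B B)
  Step 8: a a b B B  =>  a a b b B   (applied B -> b)
  Step 9: a a b b B  =>  a a b b b   (applied B -> b)
Final yield: a a b b b
Total rewrite steps: 9

9


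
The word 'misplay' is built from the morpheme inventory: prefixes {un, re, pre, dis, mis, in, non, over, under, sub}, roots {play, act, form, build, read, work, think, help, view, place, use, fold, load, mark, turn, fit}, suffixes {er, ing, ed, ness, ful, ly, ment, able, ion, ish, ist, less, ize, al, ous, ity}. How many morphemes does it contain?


Segmenting 'misplay' against the inventory:
  'mis' -> prefix (morpheme 1)
  'play' -> root (morpheme 2)
Total morphemes: 2

2


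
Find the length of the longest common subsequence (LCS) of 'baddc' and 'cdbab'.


DP table for LCS of 'baddc' and 'cdbab':
       c  d  b  a  b
    0  0  0  0  0  0
  b 0  0  0  1  1  1
  a 0  0  0  1  2  2
  d 0  0  1  1  2  2
  d 0  0  1  1  2  2
  c 0  1  1  1  2  2
LCS: 'ba'
LCS length = 2

2


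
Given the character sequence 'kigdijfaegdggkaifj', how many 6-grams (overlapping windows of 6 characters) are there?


String 'kigdijfaegdggkaifj' has length L = 18.
Number of overlapping n-grams = L - n + 1
Substituting: 18 - 6 + 1 = 13

13


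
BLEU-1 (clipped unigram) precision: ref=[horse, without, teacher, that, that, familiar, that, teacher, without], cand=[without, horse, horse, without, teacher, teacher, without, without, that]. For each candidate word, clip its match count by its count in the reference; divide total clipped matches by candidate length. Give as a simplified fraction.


Reference word counts: {'familiar': 1, 'horse': 1, 'teacher': 2, 'that': 3, 'without': 2}
Checking each candidate word (with clipping):
  'without' -> in reference (ref count 2, used 1/2) -> match (matches: 1)
  'horse' -> in reference (ref count 1, used 1/1) -> match (matches: 2)
  'horse' -> ref count 1 already used up (1/1) -> clipped, no match (matches: 2)
  'without' -> in reference (ref count 2, used 2/2) -> match (matches: 3)
  'teacher' -> in reference (ref count 2, used 1/2) -> match (matches: 4)
  'teacher' -> in reference (ref count 2, used 2/2) -> match (matches: 5)
  'without' -> ref count 2 already used up (2/2) -> clipped, no match (matches: 5)
  'without' -> ref count 2 already used up (2/2) -> clipped, no match (matches: 5)
  'that' -> in reference (ref count 3, used 1/3) -> match (matches: 6)
Clipped matches: 6, Candidate length: 9
Precision = 6/9 = 2/3

2/3


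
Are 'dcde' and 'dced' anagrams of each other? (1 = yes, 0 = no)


Sort characters of 'dcde': 'cdde'
Sort characters of 'dced': 'cdde'
Sorted forms match -> they ARE anagrams
Result: 1

1


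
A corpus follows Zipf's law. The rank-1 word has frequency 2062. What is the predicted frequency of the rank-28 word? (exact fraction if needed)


Zipf's law: freq(rank) = f1 / rank
f1 = 2062, rank = 28
freq = 2062 / 28
GCD(2062, 28) = 2
Simplified: 1031/14

1031/14


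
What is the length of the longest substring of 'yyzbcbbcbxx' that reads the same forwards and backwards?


Scanning 'yyzbcbbcbxx' for palindromic substrings.
Substring at positions 3-8: 'bcbbcb'.
Check: reverse('bcbbcb') = 'bcbbcb' -> palindrome confirmed.
Neighbouring characters ('z' / 'x') break symmetry, so it cannot extend further.
No longer palindromic substring exists; longest length = 6

6


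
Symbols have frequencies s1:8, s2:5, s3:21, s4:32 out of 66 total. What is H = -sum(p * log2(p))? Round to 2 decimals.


Computing entropy H = -sum(p_i * log2(p_i)):
  s1: p = 8/66 = 0.1212, -p*log2(p) = 0.3690
  s2: p = 5/66 = 0.0758, -p*log2(p) = 0.2820
  s3: p = 21/66 = 0.3182, -p*log2(p) = 0.5257
  s4: p = 32/66 = 0.4848, -p*log2(p) = 0.5064
H = sum of terms = 1.6831
Rounded to 2 decimals: 1.68

1.68


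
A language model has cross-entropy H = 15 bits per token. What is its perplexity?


Perplexity formula: PP = 2^H
H = 15
PP = 2^15
PP = 2^15 = 32768

32768


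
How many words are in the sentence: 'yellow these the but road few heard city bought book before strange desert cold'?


Counting words by splitting on spaces:
  Word 1: 'yellow'
  Word 2: 'these'
  Word 3: 'the'
  Word 4: 'but'
  Word 5: 'road'
  Word 6: 'few'
  Word 7: 'heard'
  Word 8: 'city'
  Word 9: 'bought'
  Word 10: 'book'
  Word 11: 'before'
  Word 12: 'strange'
  Word 13: 'desert'
  Word 14: 'cold'
Total words: 14

14


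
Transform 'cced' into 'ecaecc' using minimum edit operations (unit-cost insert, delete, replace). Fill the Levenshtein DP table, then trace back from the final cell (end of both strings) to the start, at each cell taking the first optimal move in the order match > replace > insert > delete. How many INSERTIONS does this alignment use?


Edit distance = 4. Backtracking from cell (4, 6) with preference match > replace > insert > delete,
then listing the resulting alignment 'cced' -> 'ecaecc' left to right:
  Step 1: insert 'e' [insertion #1]
  Step 2: keep 'c'
  Step 3: replace c->a
  Step 4: keep 'e'
  Step 5: insert 'c' [insertion #2]
  Step 6: replace d->c
Total insertions: 2

2


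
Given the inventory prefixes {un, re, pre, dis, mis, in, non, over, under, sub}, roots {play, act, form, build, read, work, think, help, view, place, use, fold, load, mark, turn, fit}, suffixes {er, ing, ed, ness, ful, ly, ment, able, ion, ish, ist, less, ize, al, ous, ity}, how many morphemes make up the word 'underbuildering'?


Segmenting 'underbuildering' against the inventory:
  'under' -> prefix (morpheme 1)
  'build' -> root (morpheme 2)
  'er' -> suffix (morpheme 3)
  'ing' -> suffix (morpheme 4)
Total morphemes: 4

4


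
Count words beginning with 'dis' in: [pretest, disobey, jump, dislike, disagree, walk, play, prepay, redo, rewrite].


Checking each word for prefix 'dis':
  'pretest' -> no (count: 0)
  'disobey' -> YES, starts with 'dis' (count: 1)
  'jump' -> no (count: 1)
  'dislike' -> YES, starts with 'dis' (count: 2)
  'disagree' -> YES, starts with 'dis' (count: 3)
  'walk' -> no (count: 3)
  'play' -> no (count: 3)
  'prepay' -> no (count: 3)
  'redo' -> no (count: 3)
  'rewrite' -> no (count: 3)
Total with prefix 'dis': 3

3


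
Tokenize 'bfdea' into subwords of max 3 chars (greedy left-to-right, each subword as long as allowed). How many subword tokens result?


'bfdea' has 5 characters.
Chunking with max size 3:
  Chunk 1: 'bfd' (positions 0-2)
  Chunk 2: 'ea' (positions 3-4)
Total chunks: ceil(5 / 3) = 2

2


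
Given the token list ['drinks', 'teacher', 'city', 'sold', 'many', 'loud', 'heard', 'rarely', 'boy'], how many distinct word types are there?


Listing all tokens and tracking unique types:
  Token 1: 'drinks' -> NEW (unique so far: 1)
  Token 2: 'teacher' -> NEW (unique so far: 2)
  Token 3: 'city' -> NEW (unique so far: 3)
  Token 4: 'sold' -> NEW (unique so far: 4)
  Token 5: 'many' -> NEW (unique so far: 5)
  Token 6: 'loud' -> NEW (unique so far: 6)
  Token 7: 'heard' -> NEW (unique so far: 7)
  Token 8: 'rarely' -> NEW (unique so far: 8)
  Token 9: 'boy' -> NEW (unique so far: 9)
Unique types: ('boy', 'city', 'drinks', 'heard', 'loud', 'many', 'rarely', 'sold', 'teacher')
Vocabulary size: 9

9


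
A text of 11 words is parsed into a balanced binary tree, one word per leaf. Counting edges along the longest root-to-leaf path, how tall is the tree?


In a balanced binary tree with n leaves the deepest leaf is ceil(log2(n)) edges below the root.
log2(11) = 3.4594
ceil(3.4594) = 4
height (edges) = 4

4


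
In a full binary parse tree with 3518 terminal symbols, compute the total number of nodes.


Leaf nodes (terminals): 3518
Internal nodes = n - 1 = 3518 - 1 = 3517
Total = leaves + internal = 3518 + 3517 = 7035

7035


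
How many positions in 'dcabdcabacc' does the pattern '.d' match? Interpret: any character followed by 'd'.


Pattern: .d means any character followed by 'd'.
Scanning 'dcabdcabacc' position-by-position:
  Pos 0: window 'dc' -> no
  Pos 1: window 'ca' -> no
  Pos 2: window 'ab' -> no
  Pos 3: window 'bd' -> MATCH
  Pos 4: window 'dc' -> no
  Pos 5: window 'ca' -> no
  Pos 6: window 'ab' -> no
  Pos 7: window 'ba' -> no
  Pos 8: window 'ac' -> no
  Pos 9: window 'cc' -> no
  Pos 10: window 'c' -> no
Total matches: 1

1


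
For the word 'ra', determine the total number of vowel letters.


Scanning each character of 'ra':
  Position 1: 'r' -> consonant (running count: 0)
  Position 2: 'a' -> vowel (running count: 1)
Total vowels: 1

1


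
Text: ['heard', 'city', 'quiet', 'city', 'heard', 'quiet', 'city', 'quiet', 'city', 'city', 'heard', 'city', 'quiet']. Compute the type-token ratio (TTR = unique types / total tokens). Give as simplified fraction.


Tokens: 13
Unique types: ('city', 'heard', 'quiet') = 3
TTR = 3/13
Already in lowest terms.

3/13


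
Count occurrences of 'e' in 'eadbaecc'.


Scanning 'eadbaecc' for 'e':
  Position 0: 'e' -> MATCH (count: 1)
  Position 5: 'e' -> MATCH (count: 2)
Total occurrences of 'e': 2

2


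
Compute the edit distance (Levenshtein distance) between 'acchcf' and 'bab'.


Building DP table for s1='acchcf' (len 6) and s2='bab' (len 3):
       b  a  b
    0  1  2  3
  a 1  1  1  2
  c 2  2  2  2
  c 3  3  3  3
  h 4  4  4  4
  c 5  5  5  5
  f 6  6  6  6
Edit distance = dp[6][3] = 6

6


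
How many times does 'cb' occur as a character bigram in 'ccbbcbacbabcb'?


Scanning 'ccbbcbacbabcb' for bigram 'cb':
  Position 0: 'cc' -> no
  Position 1: 'cb' -> MATCH
  Position 2: 'bb' -> no
  Position 3: 'bc' -> no
  Position 4: 'cb' -> MATCH
  Position 5: 'ba' -> no
  Position 6: 'ac' -> no
  Position 7: 'cb' -> MATCH
  Position 8: 'ba' -> no
  Position 9: 'ab' -> no
  Position 10: 'bc' -> no
  Position 11: 'cb' -> MATCH
Total matches: 4

4


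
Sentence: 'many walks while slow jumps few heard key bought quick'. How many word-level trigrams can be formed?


Word trigrams from [10] words:
  Trigram 1: (many walks while)
  Trigram 2: (walks while slow)
  Trigram 3: (while slow jumps)
  Trigram 4: (slow jumps few)
  Trigram 5: (jumps few heard)
  Trigram 6: (few heard key)
  Trigram 7: (heard key bought)
  Trigram 8: (key bought quick)
Total word trigrams: 10 - 2 = 8

8


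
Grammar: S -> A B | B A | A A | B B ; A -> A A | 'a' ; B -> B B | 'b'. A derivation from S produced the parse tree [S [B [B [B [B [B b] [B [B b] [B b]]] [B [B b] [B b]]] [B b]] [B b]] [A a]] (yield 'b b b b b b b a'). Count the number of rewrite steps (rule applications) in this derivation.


Every bracketed nonterminal node [X ...] in the tree is produced by exactly one rule application.
Reading the tree off as a leftmost derivation:
  Step 1: S  =>  B A   (applied S -> B A)
  Step 2: B A  =>  B B A   (applied B -> B B)
  Step 3: B B A  =>  B B B A   (applied B -> B B)
  Step 4: B B B A  =>  B B B B A   (applied B -> B B)
  Step 5: B B B B A  =>  B B B B B A   (applied B -> B B)
  Step 6: B B B B B A  =>  b B B B B A   (applied B -> b)
  Step 7: b B B B B A  =>  b B B B B B A   (applied B -> B B)
  Step 8: b B B B B B A  =>  b b B B B B A   (applied B -> b)
  Step 9: b b B B B B A  =>  b b b B B B A   (applied B -> b)
  Step 10: b b b B B B A  =>  b b b B B B B A   (applied B -> B B)
  Step 11: b b b B B B B A  =>  b b b b B B B A   (applied B -> b)
  Step 12: b b b b B B B A  =>  b b b b b B B A   (applied B -> b)
  Step 13: b b b b b B B A  =>  b b b b b b B A   (applied B -> b)
  Step 14: b b b b b b B A  =>  b b b b b b b A   (applied B -> b)
  Step 15: b b b b b b b A  =>  b b b b b b b a   (applied A -> a)
Final yield: b b b b b b b a
Total rewrite steps: 15

15


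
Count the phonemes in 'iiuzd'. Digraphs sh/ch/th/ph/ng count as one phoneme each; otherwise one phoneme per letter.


Parsing 'iiuzd' greedily, digraphs first:
  'i' -> vowel phoneme (phonemes so far: 1)
  'i' -> vowel phoneme (phonemes so far: 2)
  'u' -> vowel phoneme (phonemes so far: 3)
  'z' -> consonant phoneme (phonemes so far: 4)
  'd' -> consonant phoneme (phonemes so far: 5)
Total phonemes: 5

5


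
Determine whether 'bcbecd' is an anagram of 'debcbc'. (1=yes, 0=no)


Sort characters of 'bcbecd': 'bbccde'
Sort characters of 'debcbc': 'bbccde'
Sorted forms match -> they ARE anagrams
Result: 1

1


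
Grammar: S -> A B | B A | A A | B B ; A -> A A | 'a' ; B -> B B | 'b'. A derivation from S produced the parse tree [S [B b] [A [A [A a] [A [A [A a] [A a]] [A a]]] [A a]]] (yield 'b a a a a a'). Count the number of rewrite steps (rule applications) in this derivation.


Every bracketed nonterminal node [X ...] in the tree is produced by exactly one rule application.
Reading the tree off as a leftmost derivation:
  Step 1: S  =>  B A   (applied S -> B A)
  Step 2: B A  =>  b A   (applied B -> b)
  Step 3: b A  =>  b A A   (applied A -> A A)
  Step 4: b A A  =>  b A A A   (applied A -> A A)
  Step 5: b A A A  =>  b a A A   (applied A -> a)
  Step 6: b a A A  =>  b a A A A   (applied A -> A A)
  Step 7: b a A A A  =>  b a A A A A   (applied A -> A A)
  Step 8: b a A A A A  =>  b a a A A A   (applied A -> a)
  Step 9: b a a A A A  =>  b a a a A A   (applied A -> a)
  Step 10: b a a a A A  =>  b a a a a A   (applied A -> a)
  Step 11: b a a a a A  =>  b a a a a a   (applied A -> a)
Final yield: b a a a a a
Total rewrite steps: 11

11


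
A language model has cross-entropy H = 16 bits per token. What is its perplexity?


Perplexity formula: PP = 2^H
H = 16
PP = 2^16
PP = 2^16 = 65536

65536


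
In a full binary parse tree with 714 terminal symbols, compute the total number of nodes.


Leaf nodes (terminals): 714
Internal nodes = n - 1 = 714 - 1 = 713
Total = leaves + internal = 714 + 713 = 1427

1427


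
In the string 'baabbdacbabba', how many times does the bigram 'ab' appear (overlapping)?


Scanning 'baabbdacbabba' for bigram 'ab':
  Position 0: 'ba' -> no
  Position 1: 'aa' -> no
  Position 2: 'ab' -> MATCH
  Position 3: 'bb' -> no
  Position 4: 'bd' -> no
  Position 5: 'da' -> no
  Position 6: 'ac' -> no
  Position 7: 'cb' -> no
  Position 8: 'ba' -> no
  Position 9: 'ab' -> MATCH
  Position 10: 'bb' -> no
  Position 11: 'ba' -> no
Total matches: 2

2


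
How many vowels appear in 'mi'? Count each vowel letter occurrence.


Scanning each character of 'mi':
  Position 1: 'm' -> consonant (running count: 0)
  Position 2: 'i' -> vowel (running count: 1)
Total vowels: 1

1


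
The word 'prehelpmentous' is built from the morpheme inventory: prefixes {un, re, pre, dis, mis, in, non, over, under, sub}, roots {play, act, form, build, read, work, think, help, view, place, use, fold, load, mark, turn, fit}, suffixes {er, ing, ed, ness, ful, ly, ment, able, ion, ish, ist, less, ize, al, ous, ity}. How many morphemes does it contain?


Segmenting 'prehelpmentous' against the inventory:
  'pre' -> prefix (morpheme 1)
  'help' -> root (morpheme 2)
  'ment' -> suffix (morpheme 3)
  'ous' -> suffix (morpheme 4)
Total morphemes: 4

4


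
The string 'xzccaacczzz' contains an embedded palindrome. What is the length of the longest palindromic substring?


Scanning 'xzccaacczzz' for palindromic substrings.
Substring at positions 1-8: 'zccaaccz'.
Check: reverse('zccaaccz') = 'zccaaccz' -> palindrome confirmed.
Neighbouring characters ('x' / 'z') break symmetry, so it cannot extend further.
No longer palindromic substring exists; longest length = 8

8


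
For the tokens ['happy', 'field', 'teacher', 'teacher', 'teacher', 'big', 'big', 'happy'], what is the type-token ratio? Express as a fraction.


Tokens: 8
Unique types: ('big', 'field', 'happy', 'teacher') = 4
TTR = 4/8
Simplify: divide both by 4 -> 1/2
TTR = 1/2

1/2


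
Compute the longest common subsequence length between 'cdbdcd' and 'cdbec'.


DP table for LCS of 'cdbdcd' and 'cdbec':
       c  d  b  e  c
    0  0  0  0  0  0
  c 0  1  1  1  1  1
  d 0  1  2  2  2  2
  b 0  1  2  3  3  3
  d 0  1  2  3  3  3
  c 0  1  2  3  3  4
  d 0  1  2  3  3  4
LCS: 'cdbc'
LCS length = 4

4


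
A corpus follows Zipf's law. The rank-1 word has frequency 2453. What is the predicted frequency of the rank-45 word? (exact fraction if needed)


Zipf's law: freq(rank) = f1 / rank
f1 = 2453, rank = 45
freq = 2453 / 45
GCD(2453, 45) = 1
Simplified: 2453/45

2453/45


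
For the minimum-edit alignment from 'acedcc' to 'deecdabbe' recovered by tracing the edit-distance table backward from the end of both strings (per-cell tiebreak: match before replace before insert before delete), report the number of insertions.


Edit distance = 7. Backtracking from cell (6, 9) with preference match > replace > insert > delete,
then listing the resulting alignment 'acedcc' -> 'deecdabbe' left to right:
  Step 1: replace a->d
  Step 2: replace c->e
  Step 3: keep 'e'
  Step 4: insert 'c' [insertion #1]
  Step 5: keep 'd'
  Step 6: insert 'a' [insertion #2]
  Step 7: insert 'b' [insertion #3]
  Step 8: replace c->b
  Step 9: replace c->e
Total insertions: 3

3


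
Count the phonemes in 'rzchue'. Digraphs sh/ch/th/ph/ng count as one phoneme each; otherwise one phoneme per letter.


Parsing 'rzchue' greedily, digraphs first:
  'r' -> consonant phoneme (phonemes so far: 1)
  'z' -> consonant phoneme (phonemes so far: 2)
  'ch' -> digraph (1 consonant phoneme) (phonemes so far: 3)
  'u' -> vowel phoneme (phonemes so far: 4)
  'e' -> vowel phoneme (phonemes so far: 5)
Total phonemes: 5

5


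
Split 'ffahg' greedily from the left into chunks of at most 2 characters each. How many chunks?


'ffahg' has 5 characters.
Chunking with max size 2:
  Chunk 1: 'ff' (positions 0-1)
  Chunk 2: 'ah' (positions 2-3)
  Chunk 3: 'g' (positions 4-4)
Total chunks: ceil(5 / 2) = 3

3


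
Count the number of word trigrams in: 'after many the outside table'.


Word trigrams from [5] words:
  Trigram 1: (after many the)
  Trigram 2: (many the outside)
  Trigram 3: (the outside table)
Total word trigrams: 5 - 2 = 3

3


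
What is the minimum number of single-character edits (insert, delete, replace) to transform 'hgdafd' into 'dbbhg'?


Building DP table for s1='hgdafd' (len 6) and s2='dbbhg' (len 5):
       d  b  b  h  g
    0  1  2  3  4  5
  h 1  1  2  3  3  4
  g 2  2  2  3  4  3
  d 3  2  3  3  4  4
  a 4  3  3  4  4  5
  f 5  4  4  4  5  5
  d 6  5  5  5  5  6
Edit distance = dp[6][5] = 6

6


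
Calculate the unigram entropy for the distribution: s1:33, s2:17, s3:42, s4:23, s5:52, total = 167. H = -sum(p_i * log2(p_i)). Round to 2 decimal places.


Computing entropy H = -sum(p_i * log2(p_i)):
  s1: p = 33/167 = 0.1976, -p*log2(p) = 0.4623
  s2: p = 17/167 = 0.1018, -p*log2(p) = 0.3355
  s3: p = 42/167 = 0.2515, -p*log2(p) = 0.5008
  s4: p = 23/167 = 0.1377, -p*log2(p) = 0.3939
  s5: p = 52/167 = 0.3114, -p*log2(p) = 0.5241
H = sum of terms = 2.2166
Rounded to 2 decimals: 2.22

2.22


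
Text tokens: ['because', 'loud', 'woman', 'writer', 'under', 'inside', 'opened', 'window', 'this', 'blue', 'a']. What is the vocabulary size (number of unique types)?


Listing all tokens and tracking unique types:
  Token 1: 'because' -> NEW (unique so far: 1)
  Token 2: 'loud' -> NEW (unique so far: 2)
  Token 3: 'woman' -> NEW (unique so far: 3)
  Token 4: 'writer' -> NEW (unique so far: 4)
  Token 5: 'under' -> NEW (unique so far: 5)
  Token 6: 'inside' -> NEW (unique so far: 6)
  Token 7: 'opened' -> NEW (unique so far: 7)
  Token 8: 'window' -> NEW (unique so far: 8)
  Token 9: 'this' -> NEW (unique so far: 9)
  Token 10: 'blue' -> NEW (unique so far: 10)
  Token 11: 'a' -> NEW (unique so far: 11)
Unique types: ('a', 'because', 'blue', 'inside', 'loud', 'opened', 'this', 'under', 'window', 'woman', 'writer')
Vocabulary size: 11

11


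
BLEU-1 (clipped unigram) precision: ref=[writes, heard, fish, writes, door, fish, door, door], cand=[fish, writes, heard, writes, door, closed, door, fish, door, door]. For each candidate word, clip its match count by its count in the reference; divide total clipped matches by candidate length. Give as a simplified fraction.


Reference word counts: {'door': 3, 'fish': 2, 'heard': 1, 'writes': 2}
Checking each candidate word (with clipping):
  'fish' -> in reference (ref count 2, used 1/2) -> match (matches: 1)
  'writes' -> in reference (ref count 2, used 1/2) -> match (matches: 2)
  'heard' -> in reference (ref count 1, used 1/1) -> match (matches: 3)
  'writes' -> in reference (ref count 2, used 2/2) -> match (matches: 4)
  'door' -> in reference (ref count 3, used 1/3) -> match (matches: 5)
  'closed' -> not in reference -> no match (matches: 5)
  'door' -> in reference (ref count 3, used 2/3) -> match (matches: 6)
  'fish' -> in reference (ref count 2, used 2/2) -> match (matches: 7)
  'door' -> in reference (ref count 3, used 3/3) -> match (matches: 8)
  'door' -> ref count 3 already used up (3/3) -> clipped, no match (matches: 8)
Clipped matches: 8, Candidate length: 10
Precision = 8/10 = 4/5

4/5


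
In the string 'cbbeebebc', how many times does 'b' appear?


Scanning 'cbbeebebc' for 'b':
  Position 1: 'b' -> MATCH (count: 1)
  Position 2: 'b' -> MATCH (count: 2)
  Position 5: 'b' -> MATCH (count: 3)
  Position 7: 'b' -> MATCH (count: 4)
Total occurrences of 'b': 4

4


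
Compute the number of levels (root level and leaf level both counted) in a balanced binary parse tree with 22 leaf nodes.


In a balanced binary tree with n leaves the deepest leaf is ceil(log2(n)) edges below the root,
so counting node levels inclusive of root and leaves gives ceil(log2(n)) + 1 levels.
log2(22) = 4.4594
ceil(4.4594) = 5
levels = 5 + 1 = 6

6


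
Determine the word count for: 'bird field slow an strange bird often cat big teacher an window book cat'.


Counting words by splitting on spaces:
  Word 1: 'bird'
  Word 2: 'field'
  Word 3: 'slow'
  Word 4: 'an'
  Word 5: 'strange'
  Word 6: 'bird'
  Word 7: 'often'
  Word 8: 'cat'
  Word 9: 'big'
  Word 10: 'teacher'
  Word 11: 'an'
  Word 12: 'window'
  Word 13: 'book'
  Word 14: 'cat'
Total words: 14

14


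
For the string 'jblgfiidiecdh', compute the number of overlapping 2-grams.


String 'jblgfiidiecdh' has length L = 13.
Number of overlapping n-grams = L - n + 1
Substituting: 13 - 2 + 1 = 12

12


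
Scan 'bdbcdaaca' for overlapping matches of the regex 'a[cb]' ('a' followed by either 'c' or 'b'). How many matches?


Pattern: a[cb] means 'a' followed by either 'c' or 'b'.
Scanning 'bdbcdaaca' position-by-position:
  Pos 0: window 'bd' -> no
  Pos 1: window 'db' -> no
  Pos 2: window 'bc' -> no
  Pos 3: window 'cd' -> no
  Pos 4: window 'da' -> no
  Pos 5: window 'aa' -> no
  Pos 6: window 'ac' -> MATCH
  Pos 7: window 'ca' -> no
  Pos 8: window 'a' -> no
Total matches: 1

1


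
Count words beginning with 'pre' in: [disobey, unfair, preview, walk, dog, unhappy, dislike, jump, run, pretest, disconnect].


Checking each word for prefix 'pre':
  'disobey' -> no (count: 0)
  'unfair' -> no (count: 0)
  'preview' -> YES, starts with 'pre' (count: 1)
  'walk' -> no (count: 1)
  'dog' -> no (count: 1)
  'unhappy' -> no (count: 1)
  'dislike' -> no (count: 1)
  'jump' -> no (count: 1)
  'run' -> no (count: 1)
  'pretest' -> YES, starts with 'pre' (count: 2)
  'disconnect' -> no (count: 2)
Total with prefix 'pre': 2

2


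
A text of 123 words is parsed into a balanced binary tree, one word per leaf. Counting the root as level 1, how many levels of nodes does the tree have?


In a balanced binary tree with n leaves the deepest leaf is ceil(log2(n)) edges below the root,
so counting node levels inclusive of root and leaves gives ceil(log2(n)) + 1 levels.
log2(123) = 6.9425
ceil(6.9425) = 7
levels = 7 + 1 = 8

8


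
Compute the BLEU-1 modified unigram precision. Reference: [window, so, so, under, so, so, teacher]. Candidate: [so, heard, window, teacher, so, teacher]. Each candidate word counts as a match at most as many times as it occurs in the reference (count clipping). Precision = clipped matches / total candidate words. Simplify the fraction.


Reference word counts: {'so': 4, 'teacher': 1, 'under': 1, 'window': 1}
Checking each candidate word (with clipping):
  'so' -> in reference (ref count 4, used 1/4) -> match (matches: 1)
  'heard' -> not in reference -> no match (matches: 1)
  'window' -> in reference (ref count 1, used 1/1) -> match (matches: 2)
  'teacher' -> in reference (ref count 1, used 1/1) -> match (matches: 3)
  'so' -> in reference (ref count 4, used 2/4) -> match (matches: 4)
  'teacher' -> ref count 1 already used up (1/1) -> clipped, no match (matches: 4)
Clipped matches: 4, Candidate length: 6
Precision = 4/6 = 2/3

2/3


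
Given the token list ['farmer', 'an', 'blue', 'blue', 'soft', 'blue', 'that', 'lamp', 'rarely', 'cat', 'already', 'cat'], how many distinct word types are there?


Listing all tokens and tracking unique types:
  Token 1: 'farmer' -> NEW (unique so far: 1)
  Token 2: 'an' -> NEW (unique so far: 2)
  Token 3: 'blue' -> NEW (unique so far: 3)
  Token 4: 'blue' -> duplicate (unique so far: 3)
  Token 5: 'soft' -> NEW (unique so far: 4)
  Token 6: 'blue' -> duplicate (unique so far: 4)
  Token 7: 'that' -> NEW (unique so far: 5)
  Token 8: 'lamp' -> NEW (unique so far: 6)
  Token 9: 'rarely' -> NEW (unique so far: 7)
  Token 10: 'cat' -> NEW (unique so far: 8)
  Token 11: 'already' -> NEW (unique so far: 9)
  Token 12: 'cat' -> duplicate (unique so far: 9)
Unique types: ('already', 'an', 'blue', 'cat', 'farmer', 'lamp', 'rarely', 'soft', 'that')
Vocabulary size: 9

9


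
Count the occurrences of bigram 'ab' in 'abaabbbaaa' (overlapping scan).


Scanning 'abaabbbaaa' for bigram 'ab':
  Position 0: 'ab' -> MATCH
  Position 1: 'ba' -> no
  Position 2: 'aa' -> no
  Position 3: 'ab' -> MATCH
  Position 4: 'bb' -> no
  Position 5: 'bb' -> no
  Position 6: 'ba' -> no
  Position 7: 'aa' -> no
  Position 8: 'aa' -> no
Total matches: 2

2


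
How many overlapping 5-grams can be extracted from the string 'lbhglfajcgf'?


String 'lbhglfajcgf' has length L = 11.
Number of overlapping n-grams = L - n + 1
Substituting: 11 - 5 + 1 = 7

7


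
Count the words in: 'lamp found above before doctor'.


Counting words by splitting on spaces:
  Word 1: 'lamp'
  Word 2: 'found'
  Word 3: 'above'
  Word 4: 'before'
  Word 5: 'doctor'
Total words: 5

5


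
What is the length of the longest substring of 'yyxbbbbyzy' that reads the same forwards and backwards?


Scanning 'yyxbbbbyzy' for palindromic substrings.
Substring at positions 3-6: 'bbbb'.
Check: reverse('bbbb') = 'bbbb' -> palindrome confirmed.
Neighbouring characters ('x' / 'y') break symmetry, so it cannot extend further.
No longer palindromic substring exists; longest length = 4

4


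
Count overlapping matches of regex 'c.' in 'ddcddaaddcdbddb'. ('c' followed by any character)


Pattern: c. means 'c' followed by any character.
Scanning 'ddcddaaddcdbddb' position-by-position:
  Pos 0: window 'dd' -> no
  Pos 1: window 'dc' -> no
  Pos 2: window 'cd' -> MATCH
  Pos 3: window 'dd' -> no
  Pos 4: window 'da' -> no
  Pos 5: window 'aa' -> no
  Pos 6: window 'ad' -> no
  Pos 7: window 'dd' -> no
  Pos 8: window 'dc' -> no
  Pos 9: window 'cd' -> MATCH
  Pos 10: window 'db' -> no
  Pos 11: window 'bd' -> no
  Pos 12: window 'dd' -> no
  Pos 13: window 'db' -> no
  Pos 14: window 'b' -> no
Total matches: 2

2


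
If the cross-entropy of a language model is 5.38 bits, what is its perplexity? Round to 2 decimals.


Perplexity formula: PP = 2^H
H = 5.38
PP = 2^5.38
Decompose: 2^5.38 = 2^5 * 2^0.38
2^5 = 32, 2^0.38 ~ 1.3013419
PP ~ 32 * 1.3013419 = 41.6429408
Rounded to 2 decimals: 41.64

41.64


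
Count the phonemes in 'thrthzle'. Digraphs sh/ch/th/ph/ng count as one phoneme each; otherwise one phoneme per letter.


Parsing 'thrthzle' greedily, digraphs first:
  'th' -> digraph (1 consonant phoneme) (phonemes so far: 1)
  'r' -> consonant phoneme (phonemes so far: 2)
  'th' -> digraph (1 consonant phoneme) (phonemes so far: 3)
  'z' -> consonant phoneme (phonemes so far: 4)
  'l' -> consonant phoneme (phonemes so far: 5)
  'e' -> vowel phoneme (phonemes so far: 6)
Total phonemes: 6

6


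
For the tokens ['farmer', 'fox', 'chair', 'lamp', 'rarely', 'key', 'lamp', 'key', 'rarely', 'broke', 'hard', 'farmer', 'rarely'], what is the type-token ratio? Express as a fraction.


Tokens: 13
Unique types: ('broke', 'chair', 'farmer', 'fox', 'hard', 'key', 'lamp', 'rarely') = 8
TTR = 8/13
Already in lowest terms.

8/13


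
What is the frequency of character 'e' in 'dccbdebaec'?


Scanning 'dccbdebaec' for 'e':
  Position 5: 'e' -> MATCH (count: 1)
  Position 8: 'e' -> MATCH (count: 2)
Total occurrences of 'e': 2

2


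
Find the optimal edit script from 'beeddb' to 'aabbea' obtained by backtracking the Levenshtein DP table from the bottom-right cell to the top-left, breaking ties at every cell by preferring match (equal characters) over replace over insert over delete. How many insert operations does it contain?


Edit distance = 6. Backtracking from cell (6, 6) with preference match > replace > insert > delete,
then listing the resulting alignment 'beeddb' -> 'aabbea' left to right:
  Step 1: replace b->a
  Step 2: replace e->a
  Step 3: replace e->b
  Step 4: replace d->b
  Step 5: replace d->e
  Step 6: replace b->a
Total insertions: 0

0


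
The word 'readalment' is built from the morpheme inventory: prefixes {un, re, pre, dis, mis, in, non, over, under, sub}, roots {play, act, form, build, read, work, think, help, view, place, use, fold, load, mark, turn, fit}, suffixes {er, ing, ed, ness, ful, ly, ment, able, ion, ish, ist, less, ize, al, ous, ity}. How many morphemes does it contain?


Segmenting 'readalment' against the inventory:
  'read' -> root (morpheme 1)
  'al' -> suffix (morpheme 2)
  'ment' -> suffix (morpheme 3)
Total morphemes: 3

3


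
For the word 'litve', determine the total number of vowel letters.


Scanning each character of 'litve':
  Position 1: 'l' -> consonant (running count: 0)
  Position 2: 'i' -> vowel (running count: 1)
  Position 3: 't' -> consonant (running count: 1)
  Position 4: 'v' -> consonant (running count: 1)
  Position 5: 'e' -> vowel (running count: 2)
Total vowels: 2

2


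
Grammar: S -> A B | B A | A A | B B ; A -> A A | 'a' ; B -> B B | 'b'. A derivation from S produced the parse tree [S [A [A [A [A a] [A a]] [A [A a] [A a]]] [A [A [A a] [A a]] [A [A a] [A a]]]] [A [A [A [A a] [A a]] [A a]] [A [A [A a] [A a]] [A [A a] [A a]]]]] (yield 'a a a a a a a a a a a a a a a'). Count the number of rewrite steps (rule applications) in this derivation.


Every bracketed nonterminal node [X ...] in the tree is produced by exactly one rule application.
Reading the tree off as a leftmost derivation:
  Step 1: S  =>  A A   (applied S -> A A)
  Step 2: A A  =>  A A A   (applied A -> A A)
  Step 3: A A A  =>  A A A A   (applied A -> A A)
  Step 4: A A A A  =>  A A A A A   (applied A -> A A)
  Step 5: A A A A A  =>  a A A A A   (applied A -> a)
  Step 6: a A A A A  =>  a a A A A   (applied A -> a)
  Step 7: a a A A A  =>  a a A A A A   (applied A -> A A)
  Step 8: a a A A A A  =>  a a a A A A   (applied A -> a)
  Step 9: a a a A A A  =>  a a a a A A   (applied A -> a)
  Step 10: a a a a A A  =>  a a a a A A A   (applied A -> A A)
  Step 11: a a a a A A A  =>  a a a a A A A A   (applied A -> A A)
  Step 12: a a a a A A A A  =>  a a a a a A A A   (applied A -> a)
  Step 13: a a a a a A A A  =>  a a a a a a A A   (applied A -> a)
  Step 14: a a a a a a A A  =>  a a a a a a A A A   (applied A -> A A)
  Step 15: a a a a a a A A A  =>  a a a a a a a A A   (applied A -> a)
  Step 16: a a a a a a a A A  =>  a a a a a a a a A   (applied A -> a)
  Step 17: a a a a a a a a A  =>  a a a a a a a a A A   (applied A -> A A)
  Step 18: a a a a a a a a A A  =>  a a a a a a a a A A A   (applied A -> A A)
  Step 19: a a a a a a a a A A A  =>  a a a a a a a a A A A A   (applied A -> A A)
  Step 20: a a a a a a a a A A A A  =>  a a a a a a a a a A A A   (applied A -> a)
  Step 21: a a a a a a a a a A A A  =>  a a a a a a a a a a A A   (applied A -> a)
  Step 22: a a a a a a a a a a A A  =>  a a a a a a a a a a a A   (applied A -> a)
  Step 23: a a a a a a a a a a a A  =>  a a a a a a a a a a a A A   (applied A -> A A)
  Step 24: a a a a a a a a a a a A A  =>  a a a a a a a a a a a A A A   (applied A -> A A)
  Step 25: a a a a a a a a a a a A A A  =>  a a a a a a a a a a a a A A   (applied A -> a)
  Step 26: a a a a a a a a a a a a A A  =>  a a a a a a a a a a a a a A   (applied A -> a)
  Step 27: a a a a a a a a a a a a a A  =>  a a a a a a a a a a a a a A A   (applied A -> A A)
  Step 28: a a a a a a a a a a a a a A A  =>  a a a a a a a a a a a a a a A   (applied A -> a)
  Step 29: a a a a a a a a a a a a a a A  =>  a a a a a a a a a a a a a a a   (applied A -> a)
Final yield: a a a a a a a a a a a a a a a
Total rewrite steps: 29

29


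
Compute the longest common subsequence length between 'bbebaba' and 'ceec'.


DP table for LCS of 'bbebaba' and 'ceec':
       c  e  e  c
    0  0  0  0  0
  b 0  0  0  0  0
  b 0  0  0  0  0
  e 0  0  1  1  1
  b 0  0  1  1  1
  a 0  0  1  1  1
  b 0  0  1  1  1
  a 0  0  1  1  1
LCS: 'e'
LCS length = 1

1


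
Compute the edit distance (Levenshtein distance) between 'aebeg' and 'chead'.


Building DP table for s1='aebeg' (len 5) and s2='chead' (len 5):
       c  h  e  a  d
    0  1  2  3  4  5
  a 1  1  2  3  3  4
  e 2  2  2  2  3  4
  b 3  3  3  3  3  4
  e 4  4  4  3  4  4
  g 5  5  5  4  4  5
Edit distance = dp[5][5] = 5

5


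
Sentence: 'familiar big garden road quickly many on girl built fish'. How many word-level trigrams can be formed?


Word trigrams from [10] words:
  Trigram 1: (familiar big garden)
  Trigram 2: (big garden road)
  Trigram 3: (garden road quickly)
  Trigram 4: (road quickly many)
  Trigram 5: (quickly many on)
  Trigram 6: (many on girl)
  Trigram 7: (on girl built)
  Trigram 8: (girl built fish)
Total word trigrams: 10 - 2 = 8

8


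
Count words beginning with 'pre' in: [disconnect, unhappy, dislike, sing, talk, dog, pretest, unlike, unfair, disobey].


Checking each word for prefix 'pre':
  'disconnect' -> no (count: 0)
  'unhappy' -> no (count: 0)
  'dislike' -> no (count: 0)
  'sing' -> no (count: 0)
  'talk' -> no (count: 0)
  'dog' -> no (count: 0)
  'pretest' -> YES, starts with 'pre' (count: 1)
  'unlike' -> no (count: 1)
  'unfair' -> no (count: 1)
  'disobey' -> no (count: 1)
Total with prefix 'pre': 1

1


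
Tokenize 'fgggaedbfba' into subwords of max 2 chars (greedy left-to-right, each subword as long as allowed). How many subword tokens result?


'fgggaedbfba' has 11 characters.
Chunking with max size 2:
  Chunk 1: 'fg' (positions 0-1)
  Chunk 2: 'gg' (positions 2-3)
  Chunk 3: 'ae' (positions 4-5)
  Chunk 4: 'db' (positions 6-7)
  Chunk 5: 'fb' (positions 8-9)
  Chunk 6: 'a' (positions 10-10)
Total chunks: ceil(11 / 2) = 6

6


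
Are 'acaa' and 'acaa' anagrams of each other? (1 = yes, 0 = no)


Sort characters of 'acaa': 'aaac'
Sort characters of 'acaa': 'aaac'
Sorted forms match -> they ARE anagrams
Result: 1

1


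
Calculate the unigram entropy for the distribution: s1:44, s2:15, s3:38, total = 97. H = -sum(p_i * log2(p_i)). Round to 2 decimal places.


Computing entropy H = -sum(p_i * log2(p_i)):
  s1: p = 44/97 = 0.4536, -p*log2(p) = 0.5173
  s2: p = 15/97 = 0.1546, -p*log2(p) = 0.4164
  s3: p = 38/97 = 0.3918, -p*log2(p) = 0.5296
H = sum of terms = 1.4633
Rounded to 2 decimals: 1.46

1.46


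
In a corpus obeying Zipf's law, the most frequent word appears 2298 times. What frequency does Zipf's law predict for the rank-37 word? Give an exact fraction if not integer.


Zipf's law: freq(rank) = f1 / rank
f1 = 2298, rank = 37
freq = 2298 / 37
GCD(2298, 37) = 1
Simplified: 2298/37

2298/37


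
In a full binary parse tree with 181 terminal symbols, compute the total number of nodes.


Leaf nodes (terminals): 181
Internal nodes = n - 1 = 181 - 1 = 180
Total = leaves + internal = 181 + 180 = 361

361


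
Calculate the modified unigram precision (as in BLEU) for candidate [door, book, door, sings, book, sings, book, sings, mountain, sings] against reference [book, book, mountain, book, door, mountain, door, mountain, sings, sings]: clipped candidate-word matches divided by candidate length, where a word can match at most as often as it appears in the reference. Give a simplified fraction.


Reference word counts: {'book': 3, 'door': 2, 'mountain': 3, 'sings': 2}
Checking each candidate word (with clipping):
  'door' -> in reference (ref count 2, used 1/2) -> match (matches: 1)
  'book' -> in reference (ref count 3, used 1/3) -> match (matches: 2)
  'door' -> in reference (ref count 2, used 2/2) -> match (matches: 3)
  'sings' -> in reference (ref count 2, used 1/2) -> match (matches: 4)
  'book' -> in reference (ref count 3, used 2/3) -> match (matches: 5)
  'sings' -> in reference (ref count 2, used 2/2) -> match (matches: 6)
  'book' -> in reference (ref count 3, used 3/3) -> match (matches: 7)
  'sings' -> ref count 2 already used up (2/2) -> clipped, no match (matches: 7)
  'mountain' -> in reference (ref count 3, used 1/3) -> match (matches: 8)
  'sings' -> ref count 2 already used up (2/2) -> clipped, no match (matches: 8)
Clipped matches: 8, Candidate length: 10
Precision = 8/10 = 4/5

4/5
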